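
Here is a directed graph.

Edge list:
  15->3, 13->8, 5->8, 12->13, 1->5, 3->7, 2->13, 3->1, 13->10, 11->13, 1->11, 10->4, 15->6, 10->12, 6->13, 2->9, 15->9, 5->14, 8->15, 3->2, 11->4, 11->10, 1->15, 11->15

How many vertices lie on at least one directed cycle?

11

A vertex is on a directed cycle iff it belongs to a strongly connected component of size ≥ 2 (or has a self-loop).
The vertices on cycles are {1, 2, 3, 5, 6, 8, 10, 11, 12, 13, 15} — 11 in total.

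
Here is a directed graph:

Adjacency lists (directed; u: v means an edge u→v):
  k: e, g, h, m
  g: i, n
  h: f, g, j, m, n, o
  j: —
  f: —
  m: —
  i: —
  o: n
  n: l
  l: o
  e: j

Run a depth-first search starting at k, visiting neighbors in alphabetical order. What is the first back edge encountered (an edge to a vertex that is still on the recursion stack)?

o→n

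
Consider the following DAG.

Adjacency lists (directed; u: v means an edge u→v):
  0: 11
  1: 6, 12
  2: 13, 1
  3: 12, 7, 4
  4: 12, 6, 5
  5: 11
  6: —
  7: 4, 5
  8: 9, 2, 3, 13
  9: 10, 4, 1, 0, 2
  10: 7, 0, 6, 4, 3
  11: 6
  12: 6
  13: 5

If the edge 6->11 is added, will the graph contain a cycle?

Yes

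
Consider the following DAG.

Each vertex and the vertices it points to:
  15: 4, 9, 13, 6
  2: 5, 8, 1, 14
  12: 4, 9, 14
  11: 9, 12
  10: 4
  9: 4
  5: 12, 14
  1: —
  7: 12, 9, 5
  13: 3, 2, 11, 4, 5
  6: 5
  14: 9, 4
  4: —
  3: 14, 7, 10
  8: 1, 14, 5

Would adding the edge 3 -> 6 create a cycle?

No

Adding 3→6 creates a cycle iff 6 can already reach 3.
Explore from 6: no path reaches 3. The graph stays acyclic.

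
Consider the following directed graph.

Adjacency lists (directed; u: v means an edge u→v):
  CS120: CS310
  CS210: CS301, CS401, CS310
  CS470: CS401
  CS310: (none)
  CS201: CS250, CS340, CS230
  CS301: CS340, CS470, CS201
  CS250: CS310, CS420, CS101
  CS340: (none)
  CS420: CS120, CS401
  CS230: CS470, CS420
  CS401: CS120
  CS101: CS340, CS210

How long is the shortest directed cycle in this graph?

5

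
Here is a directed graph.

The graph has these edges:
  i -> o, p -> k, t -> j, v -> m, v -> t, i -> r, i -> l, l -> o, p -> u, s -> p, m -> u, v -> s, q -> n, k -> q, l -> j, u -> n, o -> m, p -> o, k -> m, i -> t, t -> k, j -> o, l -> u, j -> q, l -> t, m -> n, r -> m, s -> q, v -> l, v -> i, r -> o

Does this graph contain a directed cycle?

DFS with white/gray/black marking, starting from q:
q gray
  n gray
  n black
q black
k gray
  k→q: q black — skip
  m gray
    u gray
      u→n: n black — skip
    u black
    m→n: n black — skip
  m black
k black
s gray
  p gray
    o gray
      o→m: m black — skip
    o black
    p→k: k black — skip
    p→u: u black — skip
  p black
  s→q: q black — skip
s black
r gray
  r→o: o black — skip
  r→m: m black — skip
r black
j gray
  j→o: o black — skip
  j→q: q black — skip
j black
i gray
  i→r: r black — skip
  t gray
    t→k: k black — skip
    t→j: j black — skip
  t black
  i→o: o black — skip
  l gray
    l→o: o black — skip
    l→t: t black — skip
    l→u: u black — skip
    l→j: j black — skip
  l black
i black
v gray
  v→l: l black — skip
  v→m: m black — skip
  v→t: t black — skip
  v→i: i black — skip
  v→s: s black — skip
v black
Every edge goes to a white or black vertex — no back edge, so the graph is acyclic.

No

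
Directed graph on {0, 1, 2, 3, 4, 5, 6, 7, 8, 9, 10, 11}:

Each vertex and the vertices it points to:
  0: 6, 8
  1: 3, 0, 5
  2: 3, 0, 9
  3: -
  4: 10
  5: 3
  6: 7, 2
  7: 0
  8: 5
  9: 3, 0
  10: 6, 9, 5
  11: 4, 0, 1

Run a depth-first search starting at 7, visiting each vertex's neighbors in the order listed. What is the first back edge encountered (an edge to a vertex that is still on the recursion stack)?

6->7

DFS from 7 (visiting each vertex's neighbors in the order listed); mark gray on enter, black on exit:
7 gray
  0 gray
    6 gray
      6→7: 7 is gray → back edge
First back edge: 6 → 7.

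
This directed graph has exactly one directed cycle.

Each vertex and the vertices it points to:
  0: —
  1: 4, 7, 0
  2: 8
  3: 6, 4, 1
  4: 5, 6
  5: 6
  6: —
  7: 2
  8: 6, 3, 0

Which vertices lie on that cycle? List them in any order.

DFS with gray/black marking from 3:
3 gray
  6 gray
  6 black
  4 gray
    5 gray
      5→6: 6 black — skip
    5 black
    4→6: 6 black — skip
  4 black
  1 gray
    1→4: 4 black — skip
    7 gray
      2 gray
        8 gray
          8→6: 6 black — skip
          8→3: 3 is gray → back edge
Back edge closes the cycle 3 → 1 → 7 → 2 → 8 → 3; its vertices are {1, 2, 3, 7, 8}.

1, 2, 3, 7, 8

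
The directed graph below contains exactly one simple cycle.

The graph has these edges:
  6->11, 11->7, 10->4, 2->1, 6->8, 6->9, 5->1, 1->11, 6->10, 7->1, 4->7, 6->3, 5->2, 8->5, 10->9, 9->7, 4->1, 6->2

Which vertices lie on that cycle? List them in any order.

DFS with gray/black marking from 1:
1 gray
  11 gray
    7 gray
      7→1: 1 is gray → back edge
Back edge closes the cycle 1 → 11 → 7 → 1; its vertices are {1, 7, 11}.

1, 7, 11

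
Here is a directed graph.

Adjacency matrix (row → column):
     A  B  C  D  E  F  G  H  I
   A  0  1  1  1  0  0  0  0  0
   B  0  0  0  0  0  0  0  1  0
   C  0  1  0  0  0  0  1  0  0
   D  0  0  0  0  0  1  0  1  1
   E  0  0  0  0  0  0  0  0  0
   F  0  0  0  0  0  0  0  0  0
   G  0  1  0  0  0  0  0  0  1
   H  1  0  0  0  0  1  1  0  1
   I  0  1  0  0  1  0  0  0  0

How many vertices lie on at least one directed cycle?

7

A vertex is on a directed cycle iff it belongs to a strongly connected component of size ≥ 2 (or has a self-loop).
The vertices on cycles are {A, B, C, D, G, H, I} — 7 in total.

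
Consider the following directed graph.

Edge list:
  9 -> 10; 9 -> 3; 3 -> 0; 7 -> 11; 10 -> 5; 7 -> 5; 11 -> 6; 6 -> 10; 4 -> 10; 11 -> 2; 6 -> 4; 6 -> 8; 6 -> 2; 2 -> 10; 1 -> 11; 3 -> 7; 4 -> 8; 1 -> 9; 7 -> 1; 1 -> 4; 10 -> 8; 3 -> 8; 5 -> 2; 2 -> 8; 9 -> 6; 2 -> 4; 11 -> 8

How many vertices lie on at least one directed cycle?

8

A vertex is on a directed cycle iff it belongs to a strongly connected component of size ≥ 2 (or has a self-loop).
The vertices on cycles are {1, 2, 3, 4, 5, 7, 9, 10} — 8 in total.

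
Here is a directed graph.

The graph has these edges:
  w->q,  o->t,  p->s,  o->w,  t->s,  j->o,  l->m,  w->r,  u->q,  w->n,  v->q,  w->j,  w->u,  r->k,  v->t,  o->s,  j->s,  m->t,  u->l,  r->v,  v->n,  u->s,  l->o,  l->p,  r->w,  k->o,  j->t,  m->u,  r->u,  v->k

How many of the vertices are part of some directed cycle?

A vertex is on a directed cycle iff it belongs to a strongly connected component of size ≥ 2 (or has a self-loop).
The vertices on cycles are {j, k, l, m, o, r, u, v, w} — 9 in total.

9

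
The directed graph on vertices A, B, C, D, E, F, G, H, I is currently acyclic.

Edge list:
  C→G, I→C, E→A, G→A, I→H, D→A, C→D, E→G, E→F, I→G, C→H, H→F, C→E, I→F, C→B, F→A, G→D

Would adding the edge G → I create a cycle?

Adding G→I creates a cycle iff I can already reach G.
Path from I: I → G.
So I → … → G → I is a cycle.

Yes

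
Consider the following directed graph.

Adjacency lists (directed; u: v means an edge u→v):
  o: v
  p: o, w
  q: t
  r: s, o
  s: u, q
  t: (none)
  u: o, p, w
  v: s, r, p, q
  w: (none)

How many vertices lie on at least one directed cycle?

6

A vertex is on a directed cycle iff it belongs to a strongly connected component of size ≥ 2 (or has a self-loop).
The vertices on cycles are {o, p, r, s, u, v} — 6 in total.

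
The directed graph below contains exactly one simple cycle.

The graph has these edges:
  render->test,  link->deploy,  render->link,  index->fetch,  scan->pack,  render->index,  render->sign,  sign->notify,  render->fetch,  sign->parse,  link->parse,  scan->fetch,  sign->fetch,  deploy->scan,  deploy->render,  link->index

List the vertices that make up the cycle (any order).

link, deploy, render

DFS with gray/black marking from render:
render gray
  fetch gray
  fetch black
  index gray
    index→fetch: fetch black — skip
  index black
  link gray
    parse gray
    parse black
    link→index: index black — skip
    deploy gray
      deploy→render: render is gray → back edge
Back edge closes the cycle render → link → deploy → render; its vertices are {link, deploy, render}.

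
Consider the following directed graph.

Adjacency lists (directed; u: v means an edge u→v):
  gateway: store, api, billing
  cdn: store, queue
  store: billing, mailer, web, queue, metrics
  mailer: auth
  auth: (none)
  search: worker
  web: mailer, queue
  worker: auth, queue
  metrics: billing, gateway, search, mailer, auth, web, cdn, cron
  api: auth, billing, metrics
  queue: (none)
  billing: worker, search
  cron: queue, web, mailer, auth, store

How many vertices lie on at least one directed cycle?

6

A vertex is on a directed cycle iff it belongs to a strongly connected component of size ≥ 2 (or has a self-loop).
The vertices on cycles are {api, cdn, cron, store, gateway, metrics} — 6 in total.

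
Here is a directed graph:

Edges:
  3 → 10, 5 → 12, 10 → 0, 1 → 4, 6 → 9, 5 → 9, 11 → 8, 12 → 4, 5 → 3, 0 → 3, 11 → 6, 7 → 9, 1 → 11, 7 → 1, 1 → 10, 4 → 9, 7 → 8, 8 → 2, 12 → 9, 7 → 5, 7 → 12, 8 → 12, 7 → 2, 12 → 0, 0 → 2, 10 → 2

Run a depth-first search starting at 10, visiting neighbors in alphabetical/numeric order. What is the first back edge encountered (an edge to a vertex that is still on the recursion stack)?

DFS from 10 (visiting neighbors in alphabetical/numeric order); mark gray on enter, black on exit:
10 gray
  0 gray
    2 gray
    2 black
    3 gray
      3→10: 10 is gray → back edge
First back edge: 3 → 10.

3→10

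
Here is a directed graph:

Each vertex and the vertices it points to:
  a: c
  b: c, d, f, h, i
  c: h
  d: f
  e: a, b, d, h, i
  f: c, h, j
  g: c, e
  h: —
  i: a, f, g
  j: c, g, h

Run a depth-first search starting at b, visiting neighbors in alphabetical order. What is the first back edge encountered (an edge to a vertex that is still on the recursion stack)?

DFS from b (visiting neighbors in alphabetical order); mark gray on enter, black on exit:
b gray
  c gray
    h gray
    h black
  c black
  d gray
    f gray
      f→c: c black — skip
      f→h: h black — skip
      j gray
        j→c: c black — skip
        g gray
          g→c: c black — skip
          e gray
            a gray
              a→c: c black — skip
            a black
            e→b: b is gray → back edge
First back edge: e → b.

e->b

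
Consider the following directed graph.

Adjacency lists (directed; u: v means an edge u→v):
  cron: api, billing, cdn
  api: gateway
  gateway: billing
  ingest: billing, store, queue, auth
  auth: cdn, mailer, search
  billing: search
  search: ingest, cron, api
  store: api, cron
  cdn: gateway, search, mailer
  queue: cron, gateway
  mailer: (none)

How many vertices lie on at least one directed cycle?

10

A vertex is on a directed cycle iff it belongs to a strongly connected component of size ≥ 2 (or has a self-loop).
The vertices on cycles are {api, cdn, auth, cron, queue, store, ingest, search, billing, gateway} — 10 in total.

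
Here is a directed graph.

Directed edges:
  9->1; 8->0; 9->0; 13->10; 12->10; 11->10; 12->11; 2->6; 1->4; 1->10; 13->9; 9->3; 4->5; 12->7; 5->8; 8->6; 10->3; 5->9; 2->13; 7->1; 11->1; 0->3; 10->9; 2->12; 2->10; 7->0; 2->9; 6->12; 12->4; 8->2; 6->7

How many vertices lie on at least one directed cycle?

12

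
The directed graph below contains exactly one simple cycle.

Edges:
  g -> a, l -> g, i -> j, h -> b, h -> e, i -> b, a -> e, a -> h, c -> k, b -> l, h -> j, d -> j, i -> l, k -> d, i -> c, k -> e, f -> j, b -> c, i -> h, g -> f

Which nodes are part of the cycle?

DFS with gray/black marking from b:
b gray
  l gray
    g gray
      f gray
        j gray
        j black
      f black
      a gray
        h gray
          h→j: j black — skip
          h→b: b is gray → back edge
Back edge closes the cycle b → l → g → a → h → b; its vertices are {a, b, g, h, l}.

a, b, g, h, l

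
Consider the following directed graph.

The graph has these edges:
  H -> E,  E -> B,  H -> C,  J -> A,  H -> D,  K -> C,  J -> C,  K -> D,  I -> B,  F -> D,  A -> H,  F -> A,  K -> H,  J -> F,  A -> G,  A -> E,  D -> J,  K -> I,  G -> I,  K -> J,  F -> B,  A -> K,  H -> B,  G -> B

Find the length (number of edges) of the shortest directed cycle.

3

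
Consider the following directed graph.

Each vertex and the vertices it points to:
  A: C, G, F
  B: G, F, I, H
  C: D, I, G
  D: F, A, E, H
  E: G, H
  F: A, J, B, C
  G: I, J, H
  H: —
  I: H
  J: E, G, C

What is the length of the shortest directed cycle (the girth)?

2

For each vertex v, BFS finds the shortest path from v back to v.
The shortest such closed walk is A → F → A, length 2.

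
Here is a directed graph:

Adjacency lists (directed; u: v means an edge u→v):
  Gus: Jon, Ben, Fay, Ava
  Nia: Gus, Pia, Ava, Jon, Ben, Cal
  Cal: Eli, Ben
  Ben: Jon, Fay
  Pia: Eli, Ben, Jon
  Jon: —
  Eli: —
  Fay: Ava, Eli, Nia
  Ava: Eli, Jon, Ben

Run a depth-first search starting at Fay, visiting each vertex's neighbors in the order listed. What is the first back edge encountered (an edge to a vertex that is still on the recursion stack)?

Ben->Fay

DFS from Fay (visiting each vertex's neighbors in the order listed); mark gray on enter, black on exit:
Fay gray
  Ava gray
    Eli gray
    Eli black
    Jon gray
    Jon black
    Ben gray
      Ben→Jon: Jon black — skip
      Ben→Fay: Fay is gray → back edge
First back edge: Ben → Fay.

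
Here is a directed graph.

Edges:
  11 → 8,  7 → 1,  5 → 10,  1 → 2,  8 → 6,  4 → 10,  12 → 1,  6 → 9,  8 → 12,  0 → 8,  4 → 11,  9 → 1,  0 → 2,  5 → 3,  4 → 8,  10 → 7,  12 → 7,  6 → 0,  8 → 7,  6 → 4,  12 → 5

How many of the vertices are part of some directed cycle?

5

A vertex is on a directed cycle iff it belongs to a strongly connected component of size ≥ 2 (or has a self-loop).
The vertices on cycles are {0, 4, 6, 8, 11} — 5 in total.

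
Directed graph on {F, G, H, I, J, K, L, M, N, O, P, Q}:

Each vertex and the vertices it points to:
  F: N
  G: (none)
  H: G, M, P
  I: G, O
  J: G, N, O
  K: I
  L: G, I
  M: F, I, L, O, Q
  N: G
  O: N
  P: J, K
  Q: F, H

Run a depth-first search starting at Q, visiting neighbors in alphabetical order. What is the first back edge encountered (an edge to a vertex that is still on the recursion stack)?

M->Q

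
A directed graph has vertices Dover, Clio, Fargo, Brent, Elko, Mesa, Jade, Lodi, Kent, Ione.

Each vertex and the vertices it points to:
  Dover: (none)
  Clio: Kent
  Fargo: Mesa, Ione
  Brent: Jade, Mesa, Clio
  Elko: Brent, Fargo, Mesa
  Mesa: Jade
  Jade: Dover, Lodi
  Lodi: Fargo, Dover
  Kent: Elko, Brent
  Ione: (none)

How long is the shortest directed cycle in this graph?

3

For each vertex v, BFS finds the shortest path from v back to v.
The shortest such closed walk is Kent → Brent → Clio → Kent, length 3.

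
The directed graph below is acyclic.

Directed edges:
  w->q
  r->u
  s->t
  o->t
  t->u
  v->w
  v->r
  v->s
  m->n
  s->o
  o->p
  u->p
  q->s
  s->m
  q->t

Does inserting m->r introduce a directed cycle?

No

Adding m→r creates a cycle iff r can already reach m.
Explore from r: no path reaches m. The graph stays acyclic.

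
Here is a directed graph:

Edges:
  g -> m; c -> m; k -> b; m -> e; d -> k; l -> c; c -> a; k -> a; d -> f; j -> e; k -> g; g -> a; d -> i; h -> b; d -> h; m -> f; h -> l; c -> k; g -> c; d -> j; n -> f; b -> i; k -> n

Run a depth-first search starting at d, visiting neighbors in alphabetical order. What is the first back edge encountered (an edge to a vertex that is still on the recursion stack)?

DFS from d (visiting neighbors in alphabetical order); mark gray on enter, black on exit:
d gray
  f gray
  f black
  h gray
    b gray
      i gray
      i black
    b black
    l gray
      c gray
        a gray
        a black
        k gray
          k→a: a black — skip
          k→b: b black — skip
          g gray
            g→a: a black — skip
            g→c: c is gray → back edge
First back edge: g → c.

g->c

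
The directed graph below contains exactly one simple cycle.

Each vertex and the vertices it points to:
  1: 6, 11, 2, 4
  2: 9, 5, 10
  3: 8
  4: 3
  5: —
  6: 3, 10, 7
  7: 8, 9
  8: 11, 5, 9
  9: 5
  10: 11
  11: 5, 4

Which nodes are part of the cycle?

3, 4, 8, 11

DFS with gray/black marking from 4:
4 gray
  3 gray
    8 gray
      11 gray
        5 gray
        5 black
        11→4: 4 is gray → back edge
Back edge closes the cycle 4 → 3 → 8 → 11 → 4; its vertices are {3, 4, 8, 11}.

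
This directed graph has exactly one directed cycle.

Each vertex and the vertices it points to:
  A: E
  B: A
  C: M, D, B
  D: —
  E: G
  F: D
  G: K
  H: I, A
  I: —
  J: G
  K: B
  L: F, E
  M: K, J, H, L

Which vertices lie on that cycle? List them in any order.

A, B, E, G, K

DFS with gray/black marking from K:
K gray
  B gray
    A gray
      E gray
        G gray
          G→K: K is gray → back edge
Back edge closes the cycle K → B → A → E → G → K; its vertices are {A, B, E, G, K}.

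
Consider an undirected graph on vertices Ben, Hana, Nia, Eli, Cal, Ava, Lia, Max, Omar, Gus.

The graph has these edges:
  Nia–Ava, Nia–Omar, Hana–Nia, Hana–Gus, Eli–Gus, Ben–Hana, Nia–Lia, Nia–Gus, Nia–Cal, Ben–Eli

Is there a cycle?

Yes

DFS, tracking each vertex's parent; an edge to a visited non-parent vertex closes a cycle.
Start from Ben:
visit Ben (parent –)
  visit Hana (parent Ben)
    visit Nia (parent Hana)
      visit Cal (parent Nia)
        Cal–Nia: parent, skip
      Nia–Hana: parent, skip
      visit Gus (parent Nia)
        Gus–Hana: Hana visited and ≠ parent → cycle
Cycle: Hana – Nia – Gus – Hana.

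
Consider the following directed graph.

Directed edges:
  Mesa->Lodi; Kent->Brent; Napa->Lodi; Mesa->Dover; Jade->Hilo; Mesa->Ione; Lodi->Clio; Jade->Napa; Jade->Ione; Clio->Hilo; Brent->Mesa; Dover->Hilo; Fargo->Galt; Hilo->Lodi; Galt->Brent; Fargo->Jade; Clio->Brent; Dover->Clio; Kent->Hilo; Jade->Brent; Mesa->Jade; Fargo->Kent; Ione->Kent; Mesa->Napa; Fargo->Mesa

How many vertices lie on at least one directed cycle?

10

A vertex is on a directed cycle iff it belongs to a strongly connected component of size ≥ 2 (or has a self-loop).
The vertices on cycles are {Clio, Hilo, Ione, Jade, Kent, Lodi, Mesa, Napa, Brent, Dover} — 10 in total.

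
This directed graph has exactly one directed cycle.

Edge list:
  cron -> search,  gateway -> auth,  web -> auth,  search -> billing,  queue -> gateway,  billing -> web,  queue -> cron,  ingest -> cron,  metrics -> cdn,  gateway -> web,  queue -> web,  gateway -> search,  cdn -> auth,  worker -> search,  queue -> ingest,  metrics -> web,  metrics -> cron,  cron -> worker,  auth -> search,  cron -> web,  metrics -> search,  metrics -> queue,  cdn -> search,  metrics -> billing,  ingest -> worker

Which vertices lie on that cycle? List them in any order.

DFS with gray/black marking from auth:
auth gray
  search gray
    billing gray
      web gray
        web→auth: auth is gray → back edge
Back edge closes the cycle auth → search → billing → web → auth; its vertices are {web, auth, search, billing}.

web, auth, search, billing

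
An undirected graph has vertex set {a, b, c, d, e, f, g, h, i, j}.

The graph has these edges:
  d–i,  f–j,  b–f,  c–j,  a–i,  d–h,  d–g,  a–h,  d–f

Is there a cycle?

Yes

DFS, tracking each vertex's parent; an edge to a visited non-parent vertex closes a cycle.
Start from j:
visit j (parent –)
  visit c (parent j)
    c–j: parent, skip
  visit f (parent j)
    visit b (parent f)
      b–f: parent, skip
    visit d (parent f)
      visit g (parent d)
        g–d: parent, skip
      visit i (parent d)
        i–d: parent, skip
        visit a (parent i)
          visit h (parent a)
            h–d: d visited and ≠ parent → cycle
Cycle: d – i – a – h – d.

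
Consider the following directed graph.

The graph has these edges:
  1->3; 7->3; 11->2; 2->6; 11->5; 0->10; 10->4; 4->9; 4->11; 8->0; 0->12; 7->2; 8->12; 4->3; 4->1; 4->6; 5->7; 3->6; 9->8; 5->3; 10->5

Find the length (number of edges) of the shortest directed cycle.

For each vertex v, BFS finds the shortest path from v back to v.
The shortest such closed walk is 8 → 0 → 10 → 4 → 9 → 8, length 5.

5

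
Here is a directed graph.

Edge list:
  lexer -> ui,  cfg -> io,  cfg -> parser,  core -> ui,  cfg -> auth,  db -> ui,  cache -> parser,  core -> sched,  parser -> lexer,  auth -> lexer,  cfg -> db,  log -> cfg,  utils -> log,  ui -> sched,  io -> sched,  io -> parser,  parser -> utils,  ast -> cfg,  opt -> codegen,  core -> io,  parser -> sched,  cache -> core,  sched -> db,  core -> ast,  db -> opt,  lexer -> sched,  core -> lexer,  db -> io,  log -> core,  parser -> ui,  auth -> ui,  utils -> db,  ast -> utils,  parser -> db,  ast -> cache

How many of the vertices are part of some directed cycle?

13

A vertex is on a directed cycle iff it belongs to a strongly connected component of size ≥ 2 (or has a self-loop).
The vertices on cycles are {db, io, ui, ast, cfg, log, auth, core, cache, lexer, sched, utils, parser} — 13 in total.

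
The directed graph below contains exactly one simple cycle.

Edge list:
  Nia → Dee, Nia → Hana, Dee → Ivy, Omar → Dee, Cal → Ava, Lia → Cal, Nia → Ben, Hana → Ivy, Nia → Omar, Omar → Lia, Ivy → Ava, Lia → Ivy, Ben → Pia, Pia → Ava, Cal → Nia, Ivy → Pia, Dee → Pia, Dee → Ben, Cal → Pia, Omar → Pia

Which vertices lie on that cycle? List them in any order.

DFS with gray/black marking from Nia:
Nia gray
  Dee gray
    Pia gray
      Ava gray
      Ava black
    Pia black
    Ben gray
      Ben→Pia: Pia black — skip
    Ben black
    Ivy gray
      Ivy→Ava: Ava black — skip
      Ivy→Pia: Pia black — skip
    Ivy black
  Dee black
  Nia→Ben: Ben black — skip
  Hana gray
    Hana→Ivy: Ivy black — skip
  Hana black
  Omar gray
    Omar→Pia: Pia black — skip
    Omar→Dee: Dee black — skip
    Lia gray
      Cal gray
        Cal→Ava: Ava black — skip
        Cal→Nia: Nia is gray → back edge
Back edge closes the cycle Nia → Omar → Lia → Cal → Nia; its vertices are {Cal, Lia, Nia, Omar}.

Cal, Lia, Nia, Omar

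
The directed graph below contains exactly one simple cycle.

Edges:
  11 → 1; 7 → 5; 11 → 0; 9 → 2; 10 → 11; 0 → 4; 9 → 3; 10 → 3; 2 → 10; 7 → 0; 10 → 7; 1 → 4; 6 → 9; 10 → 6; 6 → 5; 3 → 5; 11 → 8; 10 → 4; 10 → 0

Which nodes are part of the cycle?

DFS with gray/black marking from 6:
6 gray
  9 gray
    2 gray
      10 gray
        11 gray
          1 gray
            4 gray
            4 black
          1 black
          8 gray
          8 black
          0 gray
            0→4: 4 black — skip
          0 black
        11 black
        10→4: 4 black — skip
        7 gray
          7→0: 0 black — skip
          5 gray
          5 black
        7 black
        3 gray
          3→5: 5 black — skip
        3 black
        10→6: 6 is gray → back edge
Back edge closes the cycle 6 → 9 → 2 → 10 → 6; its vertices are {2, 6, 9, 10}.

2, 6, 9, 10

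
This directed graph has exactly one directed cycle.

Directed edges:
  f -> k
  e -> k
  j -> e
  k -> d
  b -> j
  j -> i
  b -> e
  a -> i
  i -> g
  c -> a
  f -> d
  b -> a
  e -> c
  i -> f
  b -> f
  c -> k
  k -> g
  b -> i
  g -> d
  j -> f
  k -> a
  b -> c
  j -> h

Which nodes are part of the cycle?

a, f, i, k

DFS with gray/black marking from i:
i gray
  f gray
    k gray
      g gray
        d gray
        d black
      g black
      k→d: d black — skip
      a gray
        a→i: i is gray → back edge
Back edge closes the cycle i → f → k → a → i; its vertices are {a, f, i, k}.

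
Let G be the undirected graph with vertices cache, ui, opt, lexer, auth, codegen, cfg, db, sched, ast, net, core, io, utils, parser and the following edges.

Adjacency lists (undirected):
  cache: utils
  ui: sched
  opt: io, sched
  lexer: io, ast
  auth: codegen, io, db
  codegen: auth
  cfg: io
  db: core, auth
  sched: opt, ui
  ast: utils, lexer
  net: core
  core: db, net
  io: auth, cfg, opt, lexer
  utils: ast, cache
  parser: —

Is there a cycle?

DFS, tracking each vertex's parent; an edge to a visited non-parent vertex closes a cycle.
Start from cfg:
visit cfg (parent –)
  visit io (parent cfg)
    visit auth (parent io)
      visit codegen (parent auth)
        codegen–auth: parent, skip
      auth–io: parent, skip
      visit db (parent auth)
        visit core (parent db)
          core–db: parent, skip
          visit net (parent core)
            net–core: parent, skip
        db–auth: parent, skip
    io–cfg: parent, skip
    visit opt (parent io)
      opt–io: parent, skip
      visit sched (parent opt)
        sched–opt: parent, skip
        visit ui (parent sched)
          ui–sched: parent, skip
    visit lexer (parent io)
      lexer–io: parent, skip
      visit ast (parent lexer)
        visit utils (parent ast)
          utils–ast: parent, skip
          visit cache (parent utils)
            cache–utils: parent, skip
        ast–lexer: parent, skip
visit parser (parent –)
No non-parent visited neighbor found — the graph is a forest.

No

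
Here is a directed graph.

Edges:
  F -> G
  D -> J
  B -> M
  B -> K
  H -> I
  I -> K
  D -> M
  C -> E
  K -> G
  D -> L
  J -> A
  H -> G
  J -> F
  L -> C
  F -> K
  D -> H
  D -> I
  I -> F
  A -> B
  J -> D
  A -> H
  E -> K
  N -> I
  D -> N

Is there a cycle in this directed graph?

DFS with white/gray/black marking, starting from H:
H gray
  I gray
    K gray
      G gray
      G black
    K black
    F gray
      F→G: G black — skip
      F→K: K black — skip
    F black
  I black
  H→G: G black — skip
H black
L gray
  C gray
    E gray
      E→K: K black — skip
    E black
  C black
L black
N gray
  N→I: I black — skip
N black
A gray
  B gray
    B→K: K black — skip
    M gray
    M black
  B black
  A→H: H black — skip
A black
J gray
  J→F: F black — skip
  J→A: A black — skip
  D gray
    D→L: L black — skip
    D→J: J is gray → back edge
Back edge found, so a cycle exists: J → D → J.

Yes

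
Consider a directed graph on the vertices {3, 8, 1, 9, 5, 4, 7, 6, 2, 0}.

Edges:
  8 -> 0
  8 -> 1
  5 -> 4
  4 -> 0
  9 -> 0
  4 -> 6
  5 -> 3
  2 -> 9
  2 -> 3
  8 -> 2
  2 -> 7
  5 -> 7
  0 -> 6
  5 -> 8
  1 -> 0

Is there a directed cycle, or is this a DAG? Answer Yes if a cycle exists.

No

DFS with white/gray/black marking, starting from 4:
4 gray
  6 gray
  6 black
  0 gray
    0→6: 6 black — skip
  0 black
4 black
3 gray
3 black
8 gray
  2 gray
    2→3: 3 black — skip
    7 gray
    7 black
    9 gray
      9→0: 0 black — skip
    9 black
  2 black
  1 gray
    1→0: 0 black — skip
  1 black
  8→0: 0 black — skip
8 black
5 gray
  5→4: 4 black — skip
  5→3: 3 black — skip
  5→7: 7 black — skip
  5→8: 8 black — skip
5 black
Every edge goes to a white or black vertex — no back edge, so the graph is acyclic.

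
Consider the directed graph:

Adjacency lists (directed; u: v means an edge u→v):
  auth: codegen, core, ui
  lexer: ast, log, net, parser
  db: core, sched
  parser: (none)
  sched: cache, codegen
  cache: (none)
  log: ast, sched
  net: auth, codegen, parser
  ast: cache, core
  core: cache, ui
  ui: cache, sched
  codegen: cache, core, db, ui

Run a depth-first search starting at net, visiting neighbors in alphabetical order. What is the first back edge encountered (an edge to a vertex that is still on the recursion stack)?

sched->codegen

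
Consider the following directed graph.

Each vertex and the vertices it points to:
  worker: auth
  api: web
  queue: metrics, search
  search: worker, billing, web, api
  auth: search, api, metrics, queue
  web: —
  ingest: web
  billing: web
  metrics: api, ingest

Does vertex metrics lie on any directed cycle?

No

metrics lies on a cycle iff there is a path from metrics back to itself.
Exploring from metrics, it never reaches itself; equivalently, its strongly connected component is a singleton.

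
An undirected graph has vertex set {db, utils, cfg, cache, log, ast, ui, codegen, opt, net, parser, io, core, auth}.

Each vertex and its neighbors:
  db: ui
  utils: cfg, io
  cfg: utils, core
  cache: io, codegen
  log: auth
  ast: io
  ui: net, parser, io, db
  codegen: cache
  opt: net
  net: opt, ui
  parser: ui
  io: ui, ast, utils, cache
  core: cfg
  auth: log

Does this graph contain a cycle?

DFS, tracking each vertex's parent; an edge to a visited non-parent vertex closes a cycle.
Start from utils:
visit utils (parent –)
  visit cfg (parent utils)
    cfg–utils: parent, skip
    visit core (parent cfg)
      core–cfg: parent, skip
  visit io (parent utils)
    visit ui (parent io)
      visit net (parent ui)
        visit opt (parent net)
          opt–net: parent, skip
        net–ui: parent, skip
      visit parser (parent ui)
        parser–ui: parent, skip
      ui–io: parent, skip
      visit db (parent ui)
        db–ui: parent, skip
    visit ast (parent io)
      ast–io: parent, skip
    io–utils: parent, skip
    visit cache (parent io)
      cache–io: parent, skip
      visit codegen (parent cache)
        codegen–cache: parent, skip
visit log (parent –)
  visit auth (parent log)
    auth–log: parent, skip
No non-parent visited neighbor found — the graph is a forest.

No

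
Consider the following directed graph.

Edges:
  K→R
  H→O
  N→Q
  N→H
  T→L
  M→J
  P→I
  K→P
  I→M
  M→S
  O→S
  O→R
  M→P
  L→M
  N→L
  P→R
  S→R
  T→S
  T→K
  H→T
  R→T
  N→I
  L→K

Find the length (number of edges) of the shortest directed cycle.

For each vertex v, BFS finds the shortest path from v back to v.
The shortest such closed walk is I → M → P → I, length 3.

3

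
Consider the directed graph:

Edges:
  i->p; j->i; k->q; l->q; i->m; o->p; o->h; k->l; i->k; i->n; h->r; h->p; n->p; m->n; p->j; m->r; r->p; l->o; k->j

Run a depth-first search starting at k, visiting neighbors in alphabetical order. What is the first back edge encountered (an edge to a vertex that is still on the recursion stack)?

i→k

DFS from k (visiting neighbors in alphabetical order); mark gray on enter, black on exit:
k gray
  j gray
    i gray
      i→k: k is gray → back edge
First back edge: i → k.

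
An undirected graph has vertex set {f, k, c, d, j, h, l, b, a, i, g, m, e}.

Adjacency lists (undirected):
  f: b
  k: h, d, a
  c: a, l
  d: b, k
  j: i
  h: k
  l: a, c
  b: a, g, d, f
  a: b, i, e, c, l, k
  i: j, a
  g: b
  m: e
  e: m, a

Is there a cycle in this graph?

DFS, tracking each vertex's parent; an edge to a visited non-parent vertex closes a cycle.
Start from a:
visit a (parent –)
  visit b (parent a)
    b–a: parent, skip
    visit g (parent b)
      g–b: parent, skip
    visit d (parent b)
      d–b: parent, skip
      visit k (parent d)
        visit h (parent k)
          h–k: parent, skip
        k–d: parent, skip
        k–a: a visited and ≠ parent → cycle
Cycle: a – b – d – k – a.

Yes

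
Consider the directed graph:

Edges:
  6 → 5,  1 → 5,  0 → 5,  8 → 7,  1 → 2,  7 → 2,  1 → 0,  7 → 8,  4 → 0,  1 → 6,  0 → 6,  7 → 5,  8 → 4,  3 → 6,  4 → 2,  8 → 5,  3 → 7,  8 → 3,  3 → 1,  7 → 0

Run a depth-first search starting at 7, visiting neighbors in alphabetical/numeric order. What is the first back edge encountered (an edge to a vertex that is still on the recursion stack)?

DFS from 7 (visiting neighbors in alphabetical/numeric order); mark gray on enter, black on exit:
7 gray
  0 gray
    5 gray
    5 black
    6 gray
      6→5: 5 black — skip
    6 black
  0 black
  2 gray
  2 black
  7→5: 5 black — skip
  8 gray
    3 gray
      1 gray
        1→0: 0 black — skip
        1→2: 2 black — skip
        1→5: 5 black — skip
        1→6: 6 black — skip
      1 black
      3→6: 6 black — skip
      3→7: 7 is gray → back edge
First back edge: 3 → 7.

3->7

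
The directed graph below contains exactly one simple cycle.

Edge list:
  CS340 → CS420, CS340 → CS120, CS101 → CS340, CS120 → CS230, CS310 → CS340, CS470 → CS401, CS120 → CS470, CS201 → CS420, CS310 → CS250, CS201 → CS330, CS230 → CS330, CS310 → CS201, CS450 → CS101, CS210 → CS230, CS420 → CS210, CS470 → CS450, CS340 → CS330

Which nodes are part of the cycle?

DFS with gray/black marking from CS340:
CS340 gray
  CS420 gray
    CS210 gray
      CS230 gray
        CS330 gray
        CS330 black
      CS230 black
    CS210 black
  CS420 black
  CS120 gray
    CS470 gray
      CS450 gray
        CS101 gray
          CS101→CS340: CS340 is gray → back edge
Back edge closes the cycle CS340 → CS120 → CS470 → CS450 → CS101 → CS340; its vertices are {CS101, CS120, CS340, CS450, CS470}.

CS101, CS120, CS340, CS450, CS470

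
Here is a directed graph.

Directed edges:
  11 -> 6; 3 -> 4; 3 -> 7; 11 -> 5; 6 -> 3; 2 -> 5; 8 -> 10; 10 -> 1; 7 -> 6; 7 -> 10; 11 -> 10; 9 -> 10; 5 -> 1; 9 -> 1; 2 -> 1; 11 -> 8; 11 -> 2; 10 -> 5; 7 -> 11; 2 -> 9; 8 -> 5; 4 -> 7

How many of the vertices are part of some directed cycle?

A vertex is on a directed cycle iff it belongs to a strongly connected component of size ≥ 2 (or has a self-loop).
The vertices on cycles are {3, 4, 6, 7, 11} — 5 in total.

5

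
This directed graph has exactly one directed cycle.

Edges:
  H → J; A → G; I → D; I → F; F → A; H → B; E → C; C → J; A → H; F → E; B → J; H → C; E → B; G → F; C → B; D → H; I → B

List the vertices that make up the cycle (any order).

A, F, G

DFS with gray/black marking from F:
F gray
  A gray
    H gray
      C gray
        B gray
          J gray
          J black
        B black
        C→J: J black — skip
      C black
      H→J: J black — skip
      H→B: B black — skip
    H black
    G gray
      G→F: F is gray → back edge
Back edge closes the cycle F → A → G → F; its vertices are {A, F, G}.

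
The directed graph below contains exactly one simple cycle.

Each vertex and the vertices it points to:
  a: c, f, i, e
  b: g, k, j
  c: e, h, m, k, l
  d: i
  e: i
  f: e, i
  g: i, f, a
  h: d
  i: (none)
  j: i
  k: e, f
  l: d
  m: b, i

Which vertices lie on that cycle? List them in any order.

a, b, c, g, m

DFS with gray/black marking from c:
c gray
  e gray
    i gray
    i black
  e black
  h gray
    d gray
      d→i: i black — skip
    d black
  h black
  m gray
    b gray
      g gray
        g→i: i black — skip
        f gray
          f→e: e black — skip
          f→i: i black — skip
        f black
        a gray
          a→c: c is gray → back edge
Back edge closes the cycle c → m → b → g → a → c; its vertices are {a, b, c, g, m}.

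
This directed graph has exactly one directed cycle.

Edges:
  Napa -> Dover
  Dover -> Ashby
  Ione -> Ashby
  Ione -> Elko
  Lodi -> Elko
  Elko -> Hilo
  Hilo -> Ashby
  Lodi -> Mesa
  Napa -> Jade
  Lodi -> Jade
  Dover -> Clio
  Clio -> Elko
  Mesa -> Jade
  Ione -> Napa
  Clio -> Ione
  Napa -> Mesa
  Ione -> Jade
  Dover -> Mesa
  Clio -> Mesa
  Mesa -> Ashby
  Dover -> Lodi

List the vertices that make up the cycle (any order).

DFS with gray/black marking from Dover:
Dover gray
  Clio gray
    Ione gray
      Elko gray
        Hilo gray
          Ashby gray
          Ashby black
        Hilo black
      Elko black
      Ione→Ashby: Ashby black — skip
      Napa gray
        Jade gray
        Jade black
        Mesa gray
          Mesa→Ashby: Ashby black — skip
          Mesa→Jade: Jade black — skip
        Mesa black
        Napa→Dover: Dover is gray → back edge
Back edge closes the cycle Dover → Clio → Ione → Napa → Dover; its vertices are {Clio, Ione, Napa, Dover}.

Clio, Ione, Napa, Dover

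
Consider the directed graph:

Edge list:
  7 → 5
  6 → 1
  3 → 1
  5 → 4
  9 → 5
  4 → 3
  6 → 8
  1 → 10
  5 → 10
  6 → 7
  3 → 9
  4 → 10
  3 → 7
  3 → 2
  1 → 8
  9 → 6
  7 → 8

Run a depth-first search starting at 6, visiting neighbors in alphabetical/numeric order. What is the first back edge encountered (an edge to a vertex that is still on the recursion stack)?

3→7

DFS from 6 (visiting neighbors in alphabetical/numeric order); mark gray on enter, black on exit:
6 gray
  1 gray
    8 gray
    8 black
    10 gray
    10 black
  1 black
  7 gray
    5 gray
      4 gray
        3 gray
          3→1: 1 black — skip
          2 gray
          2 black
          3→7: 7 is gray → back edge
First back edge: 3 → 7.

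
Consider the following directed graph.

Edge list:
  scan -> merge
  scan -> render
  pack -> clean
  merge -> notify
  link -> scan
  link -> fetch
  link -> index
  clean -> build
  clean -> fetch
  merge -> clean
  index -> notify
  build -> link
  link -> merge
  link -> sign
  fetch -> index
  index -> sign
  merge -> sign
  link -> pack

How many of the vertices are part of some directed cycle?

A vertex is on a directed cycle iff it belongs to a strongly connected component of size ≥ 2 (or has a self-loop).
The vertices on cycles are {link, pack, scan, build, clean, merge} — 6 in total.

6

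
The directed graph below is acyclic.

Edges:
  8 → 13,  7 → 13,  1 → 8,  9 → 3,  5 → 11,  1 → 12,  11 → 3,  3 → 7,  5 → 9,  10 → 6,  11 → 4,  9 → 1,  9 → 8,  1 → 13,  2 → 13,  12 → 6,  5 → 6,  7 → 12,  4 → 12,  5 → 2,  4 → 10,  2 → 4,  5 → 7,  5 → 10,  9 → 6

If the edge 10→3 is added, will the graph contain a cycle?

No

Adding 10→3 creates a cycle iff 3 can already reach 10.
Explore from 3: no path reaches 10. The graph stays acyclic.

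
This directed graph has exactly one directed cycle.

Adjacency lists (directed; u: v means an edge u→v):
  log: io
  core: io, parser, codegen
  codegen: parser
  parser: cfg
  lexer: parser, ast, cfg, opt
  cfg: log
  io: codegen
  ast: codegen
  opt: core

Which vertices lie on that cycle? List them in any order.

io, cfg, log, parser, codegen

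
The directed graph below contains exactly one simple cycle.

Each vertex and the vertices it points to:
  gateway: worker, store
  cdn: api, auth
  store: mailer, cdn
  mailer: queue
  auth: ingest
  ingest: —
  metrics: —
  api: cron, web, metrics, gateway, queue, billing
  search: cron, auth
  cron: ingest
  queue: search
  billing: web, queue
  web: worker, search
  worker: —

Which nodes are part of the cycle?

DFS with gray/black marking from api:
api gray
  cron gray
    ingest gray
    ingest black
  cron black
  web gray
    worker gray
    worker black
    search gray
      search→cron: cron black — skip
      auth gray
        auth→ingest: ingest black — skip
      auth black
    search black
  web black
  metrics gray
  metrics black
  gateway gray
    gateway→worker: worker black — skip
    store gray
      mailer gray
        queue gray
          queue→search: search black — skip
        queue black
      mailer black
      cdn gray
        cdn→api: api is gray → back edge
Back edge closes the cycle api → gateway → store → cdn → api; its vertices are {api, cdn, store, gateway}.

api, cdn, store, gateway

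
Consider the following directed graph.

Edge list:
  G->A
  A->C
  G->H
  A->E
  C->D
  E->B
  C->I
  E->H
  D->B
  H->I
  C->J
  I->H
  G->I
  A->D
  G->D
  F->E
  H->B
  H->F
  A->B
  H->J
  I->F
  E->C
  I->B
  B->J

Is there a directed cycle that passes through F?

Yes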